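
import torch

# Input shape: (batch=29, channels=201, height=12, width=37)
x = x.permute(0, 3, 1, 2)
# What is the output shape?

Input shape: (29, 201, 12, 37)
Output shape: (29, 37, 201, 12)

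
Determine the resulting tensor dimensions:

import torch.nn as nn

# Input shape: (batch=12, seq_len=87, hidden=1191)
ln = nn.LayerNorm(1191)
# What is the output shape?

Input shape: (12, 87, 1191)
Output shape: (12, 87, 1191)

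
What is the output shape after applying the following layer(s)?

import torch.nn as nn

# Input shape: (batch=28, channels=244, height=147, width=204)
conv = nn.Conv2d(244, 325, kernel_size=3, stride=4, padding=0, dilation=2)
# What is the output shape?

Input shape: (28, 244, 147, 204)
Output shape: (28, 325, 36, 50)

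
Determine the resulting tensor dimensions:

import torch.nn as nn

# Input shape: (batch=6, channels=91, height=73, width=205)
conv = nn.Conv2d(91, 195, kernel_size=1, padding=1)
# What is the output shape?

Input shape: (6, 91, 73, 205)
Output shape: (6, 195, 75, 207)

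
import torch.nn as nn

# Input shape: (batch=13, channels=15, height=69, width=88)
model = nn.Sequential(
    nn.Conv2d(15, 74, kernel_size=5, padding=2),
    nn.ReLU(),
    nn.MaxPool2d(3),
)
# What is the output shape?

Input shape: (13, 15, 69, 88)
  -> after Conv2d: (13, 74, 69, 88)
  -> after ReLU: (13, 74, 69, 88)
Output shape: (13, 74, 23, 29)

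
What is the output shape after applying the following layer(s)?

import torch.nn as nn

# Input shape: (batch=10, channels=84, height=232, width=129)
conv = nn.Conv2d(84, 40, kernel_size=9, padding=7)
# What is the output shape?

Input shape: (10, 84, 232, 129)
Output shape: (10, 40, 238, 135)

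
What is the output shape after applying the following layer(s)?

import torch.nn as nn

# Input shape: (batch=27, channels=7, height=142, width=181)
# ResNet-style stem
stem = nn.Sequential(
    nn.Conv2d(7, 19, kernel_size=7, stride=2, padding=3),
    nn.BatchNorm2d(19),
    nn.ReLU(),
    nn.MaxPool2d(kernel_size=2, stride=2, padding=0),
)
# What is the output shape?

Input shape: (27, 7, 142, 181)
  -> after Conv2d 7x7 stride=2: (27, 19, 71, 91)
Output shape: (27, 19, 35, 45)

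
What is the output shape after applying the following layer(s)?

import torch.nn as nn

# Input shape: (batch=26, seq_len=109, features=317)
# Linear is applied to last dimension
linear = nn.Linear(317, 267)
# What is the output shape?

Input shape: (26, 109, 317)
Output shape: (26, 109, 267)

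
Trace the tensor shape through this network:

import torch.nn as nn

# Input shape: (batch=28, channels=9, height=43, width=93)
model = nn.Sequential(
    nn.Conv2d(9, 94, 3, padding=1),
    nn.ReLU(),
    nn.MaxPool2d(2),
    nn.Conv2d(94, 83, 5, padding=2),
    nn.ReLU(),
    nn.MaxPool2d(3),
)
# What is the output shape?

Input shape: (28, 9, 43, 93)
  -> after first Conv2d: (28, 94, 43, 93)
  -> after first MaxPool2d: (28, 94, 21, 46)
  -> after second Conv2d: (28, 83, 21, 46)
Output shape: (28, 83, 7, 15)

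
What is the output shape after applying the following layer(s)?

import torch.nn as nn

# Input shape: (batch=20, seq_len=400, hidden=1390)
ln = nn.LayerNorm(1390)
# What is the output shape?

Input shape: (20, 400, 1390)
Output shape: (20, 400, 1390)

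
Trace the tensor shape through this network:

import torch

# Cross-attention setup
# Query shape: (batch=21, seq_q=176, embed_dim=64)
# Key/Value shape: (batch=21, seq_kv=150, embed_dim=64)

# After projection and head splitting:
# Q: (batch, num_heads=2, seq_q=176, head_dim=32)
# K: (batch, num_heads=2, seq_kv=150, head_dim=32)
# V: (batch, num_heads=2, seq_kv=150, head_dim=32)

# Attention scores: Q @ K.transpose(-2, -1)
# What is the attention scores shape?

Input shape: (21, 176, 64)
Output shape: (21, 2, 176, 150)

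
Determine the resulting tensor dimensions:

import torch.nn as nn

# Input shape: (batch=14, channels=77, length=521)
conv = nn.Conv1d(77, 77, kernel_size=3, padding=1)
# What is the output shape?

Input shape: (14, 77, 521)
Output shape: (14, 77, 521)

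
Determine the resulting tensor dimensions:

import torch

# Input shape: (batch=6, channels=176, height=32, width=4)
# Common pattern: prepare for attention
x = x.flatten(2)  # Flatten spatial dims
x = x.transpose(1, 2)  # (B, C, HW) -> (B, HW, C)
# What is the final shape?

Input shape: (6, 176, 32, 4)
  -> after flatten(2): (6, 176, 128)
Output shape: (6, 128, 176)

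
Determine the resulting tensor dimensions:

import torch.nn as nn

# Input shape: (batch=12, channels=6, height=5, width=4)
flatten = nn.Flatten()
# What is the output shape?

Input shape: (12, 6, 5, 4)
Output shape: (12, 120)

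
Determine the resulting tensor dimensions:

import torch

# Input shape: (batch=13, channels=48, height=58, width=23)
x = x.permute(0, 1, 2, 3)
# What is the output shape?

Input shape: (13, 48, 58, 23)
Output shape: (13, 48, 58, 23)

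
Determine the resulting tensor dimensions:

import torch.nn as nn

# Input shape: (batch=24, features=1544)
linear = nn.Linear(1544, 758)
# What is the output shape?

Input shape: (24, 1544)
Output shape: (24, 758)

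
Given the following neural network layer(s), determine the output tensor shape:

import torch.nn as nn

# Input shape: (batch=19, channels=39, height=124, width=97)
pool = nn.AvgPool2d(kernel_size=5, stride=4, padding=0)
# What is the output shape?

Input shape: (19, 39, 124, 97)
Output shape: (19, 39, 30, 24)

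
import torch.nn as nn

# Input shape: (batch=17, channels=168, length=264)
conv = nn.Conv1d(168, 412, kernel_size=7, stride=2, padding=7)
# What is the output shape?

Input shape: (17, 168, 264)
Output shape: (17, 412, 136)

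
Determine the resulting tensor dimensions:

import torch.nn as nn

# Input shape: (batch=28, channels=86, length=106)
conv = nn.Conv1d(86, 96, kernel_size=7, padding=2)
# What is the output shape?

Input shape: (28, 86, 106)
Output shape: (28, 96, 104)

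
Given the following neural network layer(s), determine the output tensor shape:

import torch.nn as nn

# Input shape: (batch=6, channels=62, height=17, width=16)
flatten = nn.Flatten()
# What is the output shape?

Input shape: (6, 62, 17, 16)
Output shape: (6, 16864)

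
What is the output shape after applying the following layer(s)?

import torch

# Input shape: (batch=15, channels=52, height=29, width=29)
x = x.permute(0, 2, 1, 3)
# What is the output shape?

Input shape: (15, 52, 29, 29)
Output shape: (15, 29, 52, 29)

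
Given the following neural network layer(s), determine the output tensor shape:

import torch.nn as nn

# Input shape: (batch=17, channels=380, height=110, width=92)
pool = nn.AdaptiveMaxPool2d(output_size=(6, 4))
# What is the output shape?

Input shape: (17, 380, 110, 92)
Output shape: (17, 380, 6, 4)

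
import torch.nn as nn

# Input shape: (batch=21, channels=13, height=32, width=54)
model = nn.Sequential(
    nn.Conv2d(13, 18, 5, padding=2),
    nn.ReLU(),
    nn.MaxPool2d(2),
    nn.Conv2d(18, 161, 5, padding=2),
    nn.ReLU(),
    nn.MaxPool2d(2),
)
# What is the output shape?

Input shape: (21, 13, 32, 54)
  -> after first Conv2d: (21, 18, 32, 54)
  -> after first MaxPool2d: (21, 18, 16, 27)
  -> after second Conv2d: (21, 161, 16, 27)
Output shape: (21, 161, 8, 13)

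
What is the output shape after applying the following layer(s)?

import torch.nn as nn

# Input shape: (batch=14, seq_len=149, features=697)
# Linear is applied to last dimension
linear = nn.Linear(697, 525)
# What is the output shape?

Input shape: (14, 149, 697)
Output shape: (14, 149, 525)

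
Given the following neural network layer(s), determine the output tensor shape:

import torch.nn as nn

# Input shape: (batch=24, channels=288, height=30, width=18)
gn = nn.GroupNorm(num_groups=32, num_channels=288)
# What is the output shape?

Input shape: (24, 288, 30, 18)
Output shape: (24, 288, 30, 18)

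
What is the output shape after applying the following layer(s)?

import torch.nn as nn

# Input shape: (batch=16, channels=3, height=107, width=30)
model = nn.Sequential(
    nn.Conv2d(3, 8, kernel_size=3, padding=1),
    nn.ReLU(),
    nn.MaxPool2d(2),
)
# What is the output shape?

Input shape: (16, 3, 107, 30)
  -> after Conv2d: (16, 8, 107, 30)
  -> after ReLU: (16, 8, 107, 30)
Output shape: (16, 8, 53, 15)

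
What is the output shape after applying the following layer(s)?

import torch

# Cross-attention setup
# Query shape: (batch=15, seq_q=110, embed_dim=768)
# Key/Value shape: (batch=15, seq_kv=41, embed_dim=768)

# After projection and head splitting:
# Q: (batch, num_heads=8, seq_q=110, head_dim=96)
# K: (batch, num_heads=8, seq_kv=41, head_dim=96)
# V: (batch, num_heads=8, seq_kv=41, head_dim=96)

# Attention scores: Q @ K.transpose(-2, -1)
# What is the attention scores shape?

Input shape: (15, 110, 768)
Output shape: (15, 8, 110, 41)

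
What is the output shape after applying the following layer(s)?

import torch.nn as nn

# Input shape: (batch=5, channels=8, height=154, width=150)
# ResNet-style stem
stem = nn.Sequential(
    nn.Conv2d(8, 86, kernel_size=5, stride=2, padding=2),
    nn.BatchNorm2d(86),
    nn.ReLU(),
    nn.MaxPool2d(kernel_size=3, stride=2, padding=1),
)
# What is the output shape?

Input shape: (5, 8, 154, 150)
  -> after Conv2d 5x5 stride=2: (5, 86, 77, 75)
Output shape: (5, 86, 39, 38)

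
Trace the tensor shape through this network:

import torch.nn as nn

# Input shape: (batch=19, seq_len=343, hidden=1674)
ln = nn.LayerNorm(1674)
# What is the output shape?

Input shape: (19, 343, 1674)
Output shape: (19, 343, 1674)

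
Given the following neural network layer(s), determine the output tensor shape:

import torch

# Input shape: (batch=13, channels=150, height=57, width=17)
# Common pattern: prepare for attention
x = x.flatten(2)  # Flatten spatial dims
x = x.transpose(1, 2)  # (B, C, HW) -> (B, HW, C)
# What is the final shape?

Input shape: (13, 150, 57, 17)
  -> after flatten(2): (13, 150, 969)
Output shape: (13, 969, 150)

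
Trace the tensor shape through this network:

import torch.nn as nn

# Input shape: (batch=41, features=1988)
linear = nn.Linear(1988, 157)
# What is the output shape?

Input shape: (41, 1988)
Output shape: (41, 157)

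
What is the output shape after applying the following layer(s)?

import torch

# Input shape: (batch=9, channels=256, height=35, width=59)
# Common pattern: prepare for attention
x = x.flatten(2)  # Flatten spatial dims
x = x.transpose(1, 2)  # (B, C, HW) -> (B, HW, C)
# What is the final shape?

Input shape: (9, 256, 35, 59)
  -> after flatten(2): (9, 256, 2065)
Output shape: (9, 2065, 256)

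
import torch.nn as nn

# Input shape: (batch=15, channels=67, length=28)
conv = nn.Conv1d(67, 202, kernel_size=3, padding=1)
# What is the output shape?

Input shape: (15, 67, 28)
Output shape: (15, 202, 28)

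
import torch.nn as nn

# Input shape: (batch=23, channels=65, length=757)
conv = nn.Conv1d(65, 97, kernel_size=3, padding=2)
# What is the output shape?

Input shape: (23, 65, 757)
Output shape: (23, 97, 759)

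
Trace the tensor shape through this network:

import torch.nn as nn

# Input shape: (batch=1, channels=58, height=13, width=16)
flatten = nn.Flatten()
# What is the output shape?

Input shape: (1, 58, 13, 16)
Output shape: (1, 12064)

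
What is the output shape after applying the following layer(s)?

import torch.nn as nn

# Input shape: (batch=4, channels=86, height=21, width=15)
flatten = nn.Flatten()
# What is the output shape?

Input shape: (4, 86, 21, 15)
Output shape: (4, 27090)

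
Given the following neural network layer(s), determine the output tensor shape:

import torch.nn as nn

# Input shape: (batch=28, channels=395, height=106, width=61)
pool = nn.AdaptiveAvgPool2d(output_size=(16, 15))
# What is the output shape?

Input shape: (28, 395, 106, 61)
Output shape: (28, 395, 16, 15)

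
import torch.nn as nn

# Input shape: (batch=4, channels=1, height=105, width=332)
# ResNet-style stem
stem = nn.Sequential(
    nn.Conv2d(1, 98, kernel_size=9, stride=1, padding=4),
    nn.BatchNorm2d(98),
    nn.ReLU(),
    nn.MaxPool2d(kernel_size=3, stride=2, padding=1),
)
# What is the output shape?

Input shape: (4, 1, 105, 332)
  -> after Conv2d 9x9 stride=1: (4, 98, 105, 332)
Output shape: (4, 98, 53, 166)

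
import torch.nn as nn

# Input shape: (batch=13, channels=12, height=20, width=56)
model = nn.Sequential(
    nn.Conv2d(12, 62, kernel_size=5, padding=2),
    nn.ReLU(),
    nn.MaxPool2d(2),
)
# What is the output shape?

Input shape: (13, 12, 20, 56)
  -> after Conv2d: (13, 62, 20, 56)
  -> after ReLU: (13, 62, 20, 56)
Output shape: (13, 62, 10, 28)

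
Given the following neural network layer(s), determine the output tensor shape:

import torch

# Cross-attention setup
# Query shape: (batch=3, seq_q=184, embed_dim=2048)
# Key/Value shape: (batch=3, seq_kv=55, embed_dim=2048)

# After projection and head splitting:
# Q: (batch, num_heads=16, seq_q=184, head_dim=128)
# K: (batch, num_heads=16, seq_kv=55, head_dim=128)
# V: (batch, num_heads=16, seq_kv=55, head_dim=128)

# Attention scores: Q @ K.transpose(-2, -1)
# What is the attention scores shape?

Input shape: (3, 184, 2048)
Output shape: (3, 16, 184, 55)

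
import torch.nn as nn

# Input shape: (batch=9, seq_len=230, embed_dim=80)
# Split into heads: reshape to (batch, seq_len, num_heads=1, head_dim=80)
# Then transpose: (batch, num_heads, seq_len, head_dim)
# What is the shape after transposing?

Input shape: (9, 230, 80)
  -> after reshape: (9, 230, 1, 80)
Output shape: (9, 1, 230, 80)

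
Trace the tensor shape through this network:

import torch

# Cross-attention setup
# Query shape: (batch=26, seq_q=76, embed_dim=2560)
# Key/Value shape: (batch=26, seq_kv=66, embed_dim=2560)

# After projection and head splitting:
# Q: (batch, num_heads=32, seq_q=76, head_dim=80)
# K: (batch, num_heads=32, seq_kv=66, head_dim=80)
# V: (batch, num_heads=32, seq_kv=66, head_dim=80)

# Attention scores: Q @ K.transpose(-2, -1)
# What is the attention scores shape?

Input shape: (26, 76, 2560)
Output shape: (26, 32, 76, 66)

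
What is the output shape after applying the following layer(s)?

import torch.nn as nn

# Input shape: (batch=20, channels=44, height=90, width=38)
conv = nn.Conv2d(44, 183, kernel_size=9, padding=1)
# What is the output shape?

Input shape: (20, 44, 90, 38)
Output shape: (20, 183, 84, 32)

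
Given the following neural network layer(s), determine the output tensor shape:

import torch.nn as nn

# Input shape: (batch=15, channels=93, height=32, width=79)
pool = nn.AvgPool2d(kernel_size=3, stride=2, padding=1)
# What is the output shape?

Input shape: (15, 93, 32, 79)
Output shape: (15, 93, 16, 40)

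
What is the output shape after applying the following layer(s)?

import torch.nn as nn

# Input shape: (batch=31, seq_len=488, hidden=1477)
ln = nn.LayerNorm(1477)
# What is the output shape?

Input shape: (31, 488, 1477)
Output shape: (31, 488, 1477)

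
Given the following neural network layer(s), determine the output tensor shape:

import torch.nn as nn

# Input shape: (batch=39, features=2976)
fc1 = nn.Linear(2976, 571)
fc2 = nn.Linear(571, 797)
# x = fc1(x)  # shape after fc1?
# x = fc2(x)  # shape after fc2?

Input shape: (39, 2976)
  -> after fc1: (39, 571)
Output shape: (39, 797)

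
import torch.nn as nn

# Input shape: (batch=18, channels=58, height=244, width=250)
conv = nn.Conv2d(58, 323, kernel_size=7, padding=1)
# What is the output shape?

Input shape: (18, 58, 244, 250)
Output shape: (18, 323, 240, 246)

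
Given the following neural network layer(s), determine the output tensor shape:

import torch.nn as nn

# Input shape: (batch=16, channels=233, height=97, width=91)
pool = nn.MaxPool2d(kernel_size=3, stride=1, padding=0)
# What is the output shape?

Input shape: (16, 233, 97, 91)
Output shape: (16, 233, 95, 89)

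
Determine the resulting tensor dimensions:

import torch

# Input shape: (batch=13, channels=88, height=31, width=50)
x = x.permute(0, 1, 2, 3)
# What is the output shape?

Input shape: (13, 88, 31, 50)
Output shape: (13, 88, 31, 50)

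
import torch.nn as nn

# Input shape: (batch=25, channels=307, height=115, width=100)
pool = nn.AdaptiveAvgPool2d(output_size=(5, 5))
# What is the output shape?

Input shape: (25, 307, 115, 100)
Output shape: (25, 307, 5, 5)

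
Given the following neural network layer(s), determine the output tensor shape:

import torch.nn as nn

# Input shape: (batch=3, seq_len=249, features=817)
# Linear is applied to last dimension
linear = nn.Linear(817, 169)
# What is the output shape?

Input shape: (3, 249, 817)
Output shape: (3, 249, 169)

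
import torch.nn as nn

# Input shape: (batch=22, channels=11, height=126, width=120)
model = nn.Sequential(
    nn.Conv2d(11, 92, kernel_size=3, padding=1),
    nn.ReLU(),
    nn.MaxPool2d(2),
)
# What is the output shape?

Input shape: (22, 11, 126, 120)
  -> after Conv2d: (22, 92, 126, 120)
  -> after ReLU: (22, 92, 126, 120)
Output shape: (22, 92, 63, 60)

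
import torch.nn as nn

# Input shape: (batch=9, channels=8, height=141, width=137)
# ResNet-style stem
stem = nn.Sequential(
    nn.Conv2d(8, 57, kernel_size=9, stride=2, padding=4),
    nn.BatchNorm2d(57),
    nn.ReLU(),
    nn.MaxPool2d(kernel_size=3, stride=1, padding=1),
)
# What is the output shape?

Input shape: (9, 8, 141, 137)
  -> after Conv2d 9x9 stride=2: (9, 57, 71, 69)
Output shape: (9, 57, 71, 69)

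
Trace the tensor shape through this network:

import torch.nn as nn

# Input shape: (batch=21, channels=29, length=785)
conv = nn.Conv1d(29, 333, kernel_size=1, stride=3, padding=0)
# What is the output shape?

Input shape: (21, 29, 785)
Output shape: (21, 333, 262)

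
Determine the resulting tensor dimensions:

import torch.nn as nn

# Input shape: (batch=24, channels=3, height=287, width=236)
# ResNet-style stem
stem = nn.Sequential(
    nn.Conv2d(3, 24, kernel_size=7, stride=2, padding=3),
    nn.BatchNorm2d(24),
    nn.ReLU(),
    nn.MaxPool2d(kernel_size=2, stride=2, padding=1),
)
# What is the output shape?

Input shape: (24, 3, 287, 236)
  -> after Conv2d 7x7 stride=2: (24, 24, 144, 118)
Output shape: (24, 24, 73, 60)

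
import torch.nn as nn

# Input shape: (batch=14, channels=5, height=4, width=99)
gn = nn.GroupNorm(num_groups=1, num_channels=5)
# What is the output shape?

Input shape: (14, 5, 4, 99)
Output shape: (14, 5, 4, 99)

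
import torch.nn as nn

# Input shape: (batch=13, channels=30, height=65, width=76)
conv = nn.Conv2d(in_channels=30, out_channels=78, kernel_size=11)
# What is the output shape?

Input shape: (13, 30, 65, 76)
Output shape: (13, 78, 55, 66)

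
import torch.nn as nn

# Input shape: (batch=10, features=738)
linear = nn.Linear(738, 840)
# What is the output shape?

Input shape: (10, 738)
Output shape: (10, 840)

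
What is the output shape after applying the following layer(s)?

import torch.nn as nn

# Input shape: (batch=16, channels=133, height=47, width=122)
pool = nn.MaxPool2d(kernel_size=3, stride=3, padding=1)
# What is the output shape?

Input shape: (16, 133, 47, 122)
Output shape: (16, 133, 16, 41)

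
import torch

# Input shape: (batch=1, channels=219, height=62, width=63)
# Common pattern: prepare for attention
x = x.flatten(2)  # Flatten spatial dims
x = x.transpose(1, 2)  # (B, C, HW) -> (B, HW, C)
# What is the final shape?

Input shape: (1, 219, 62, 63)
  -> after flatten(2): (1, 219, 3906)
Output shape: (1, 3906, 219)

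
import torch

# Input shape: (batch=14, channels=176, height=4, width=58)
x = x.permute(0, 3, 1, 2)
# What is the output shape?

Input shape: (14, 176, 4, 58)
Output shape: (14, 58, 176, 4)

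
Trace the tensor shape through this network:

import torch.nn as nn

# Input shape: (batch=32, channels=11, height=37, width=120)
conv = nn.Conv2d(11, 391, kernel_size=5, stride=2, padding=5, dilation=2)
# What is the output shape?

Input shape: (32, 11, 37, 120)
Output shape: (32, 391, 20, 61)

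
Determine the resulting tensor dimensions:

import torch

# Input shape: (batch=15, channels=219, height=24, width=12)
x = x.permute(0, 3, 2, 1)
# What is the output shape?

Input shape: (15, 219, 24, 12)
Output shape: (15, 12, 24, 219)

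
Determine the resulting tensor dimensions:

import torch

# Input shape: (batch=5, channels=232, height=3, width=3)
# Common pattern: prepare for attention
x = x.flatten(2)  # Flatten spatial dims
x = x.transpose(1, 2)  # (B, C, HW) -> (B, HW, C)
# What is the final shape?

Input shape: (5, 232, 3, 3)
  -> after flatten(2): (5, 232, 9)
Output shape: (5, 9, 232)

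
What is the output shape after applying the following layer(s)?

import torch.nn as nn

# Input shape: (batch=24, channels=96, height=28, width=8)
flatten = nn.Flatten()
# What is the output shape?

Input shape: (24, 96, 28, 8)
Output shape: (24, 21504)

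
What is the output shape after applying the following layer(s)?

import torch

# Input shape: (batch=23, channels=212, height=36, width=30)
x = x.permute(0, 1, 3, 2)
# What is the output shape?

Input shape: (23, 212, 36, 30)
Output shape: (23, 212, 30, 36)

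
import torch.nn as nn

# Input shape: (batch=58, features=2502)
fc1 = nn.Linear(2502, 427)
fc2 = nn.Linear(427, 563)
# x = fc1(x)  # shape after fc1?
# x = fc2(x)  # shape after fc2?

Input shape: (58, 2502)
  -> after fc1: (58, 427)
Output shape: (58, 563)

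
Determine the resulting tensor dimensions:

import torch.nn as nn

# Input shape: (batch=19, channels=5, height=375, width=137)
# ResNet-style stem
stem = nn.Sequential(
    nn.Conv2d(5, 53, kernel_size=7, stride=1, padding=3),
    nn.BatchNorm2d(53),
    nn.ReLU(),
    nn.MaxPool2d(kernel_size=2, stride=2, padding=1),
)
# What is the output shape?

Input shape: (19, 5, 375, 137)
  -> after Conv2d 7x7 stride=1: (19, 53, 375, 137)
Output shape: (19, 53, 188, 69)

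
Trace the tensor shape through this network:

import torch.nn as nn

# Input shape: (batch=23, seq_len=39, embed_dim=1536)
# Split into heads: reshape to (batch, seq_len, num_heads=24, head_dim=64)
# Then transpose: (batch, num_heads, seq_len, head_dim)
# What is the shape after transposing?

Input shape: (23, 39, 1536)
  -> after reshape: (23, 39, 24, 64)
Output shape: (23, 24, 39, 64)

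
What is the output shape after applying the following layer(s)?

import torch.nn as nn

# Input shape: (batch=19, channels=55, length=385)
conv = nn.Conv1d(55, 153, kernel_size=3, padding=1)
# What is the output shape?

Input shape: (19, 55, 385)
Output shape: (19, 153, 385)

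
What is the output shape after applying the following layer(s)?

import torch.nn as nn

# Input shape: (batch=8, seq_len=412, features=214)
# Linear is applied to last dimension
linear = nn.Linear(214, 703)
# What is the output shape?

Input shape: (8, 412, 214)
Output shape: (8, 412, 703)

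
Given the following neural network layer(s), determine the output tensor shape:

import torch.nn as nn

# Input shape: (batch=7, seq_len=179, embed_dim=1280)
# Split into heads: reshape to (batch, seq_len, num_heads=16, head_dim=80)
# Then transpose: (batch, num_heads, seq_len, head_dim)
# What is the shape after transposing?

Input shape: (7, 179, 1280)
  -> after reshape: (7, 179, 16, 80)
Output shape: (7, 16, 179, 80)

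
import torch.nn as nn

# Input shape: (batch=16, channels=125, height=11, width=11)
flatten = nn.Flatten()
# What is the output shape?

Input shape: (16, 125, 11, 11)
Output shape: (16, 15125)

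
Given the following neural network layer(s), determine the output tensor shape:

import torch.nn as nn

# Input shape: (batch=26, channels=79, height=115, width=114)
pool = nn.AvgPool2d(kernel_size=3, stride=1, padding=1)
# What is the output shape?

Input shape: (26, 79, 115, 114)
Output shape: (26, 79, 115, 114)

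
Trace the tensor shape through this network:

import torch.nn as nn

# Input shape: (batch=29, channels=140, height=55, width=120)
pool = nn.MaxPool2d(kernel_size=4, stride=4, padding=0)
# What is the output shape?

Input shape: (29, 140, 55, 120)
Output shape: (29, 140, 13, 30)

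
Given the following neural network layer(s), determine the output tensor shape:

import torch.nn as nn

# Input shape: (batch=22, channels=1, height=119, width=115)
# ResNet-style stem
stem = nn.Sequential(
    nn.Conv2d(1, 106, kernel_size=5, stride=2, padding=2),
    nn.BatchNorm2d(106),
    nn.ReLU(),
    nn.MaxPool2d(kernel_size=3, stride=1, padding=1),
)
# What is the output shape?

Input shape: (22, 1, 119, 115)
  -> after Conv2d 5x5 stride=2: (22, 106, 60, 58)
Output shape: (22, 106, 60, 58)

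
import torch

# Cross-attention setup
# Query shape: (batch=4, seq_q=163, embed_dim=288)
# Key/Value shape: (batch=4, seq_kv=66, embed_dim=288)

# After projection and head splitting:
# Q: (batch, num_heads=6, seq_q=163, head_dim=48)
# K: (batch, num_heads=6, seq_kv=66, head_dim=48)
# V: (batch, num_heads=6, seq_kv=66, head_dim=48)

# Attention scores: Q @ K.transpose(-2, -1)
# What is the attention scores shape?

Input shape: (4, 163, 288)
Output shape: (4, 6, 163, 66)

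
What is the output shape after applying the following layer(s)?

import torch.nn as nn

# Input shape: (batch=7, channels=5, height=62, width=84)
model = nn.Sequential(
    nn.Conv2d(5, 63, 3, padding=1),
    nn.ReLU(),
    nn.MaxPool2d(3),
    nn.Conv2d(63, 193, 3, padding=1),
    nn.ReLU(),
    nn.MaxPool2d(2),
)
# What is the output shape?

Input shape: (7, 5, 62, 84)
  -> after first Conv2d: (7, 63, 62, 84)
  -> after first MaxPool2d: (7, 63, 20, 28)
  -> after second Conv2d: (7, 193, 20, 28)
Output shape: (7, 193, 10, 14)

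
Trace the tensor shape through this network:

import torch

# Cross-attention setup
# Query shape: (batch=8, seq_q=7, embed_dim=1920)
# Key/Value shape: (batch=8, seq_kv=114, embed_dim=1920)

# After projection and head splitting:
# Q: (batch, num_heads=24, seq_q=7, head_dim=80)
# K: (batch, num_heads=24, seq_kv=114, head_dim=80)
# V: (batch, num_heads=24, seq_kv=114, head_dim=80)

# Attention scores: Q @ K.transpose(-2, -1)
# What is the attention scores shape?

Input shape: (8, 7, 1920)
Output shape: (8, 24, 7, 114)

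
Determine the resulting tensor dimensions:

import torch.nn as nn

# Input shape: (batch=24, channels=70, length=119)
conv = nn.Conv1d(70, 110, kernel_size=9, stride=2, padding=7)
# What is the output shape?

Input shape: (24, 70, 119)
Output shape: (24, 110, 63)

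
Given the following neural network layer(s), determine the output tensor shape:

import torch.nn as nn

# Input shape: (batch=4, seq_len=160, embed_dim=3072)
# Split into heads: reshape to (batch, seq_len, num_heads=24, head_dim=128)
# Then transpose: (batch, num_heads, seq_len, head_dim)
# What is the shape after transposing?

Input shape: (4, 160, 3072)
  -> after reshape: (4, 160, 24, 128)
Output shape: (4, 24, 160, 128)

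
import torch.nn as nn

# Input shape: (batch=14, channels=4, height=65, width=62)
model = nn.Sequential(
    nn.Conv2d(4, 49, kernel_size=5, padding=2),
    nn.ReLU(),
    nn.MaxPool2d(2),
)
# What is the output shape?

Input shape: (14, 4, 65, 62)
  -> after Conv2d: (14, 49, 65, 62)
  -> after ReLU: (14, 49, 65, 62)
Output shape: (14, 49, 32, 31)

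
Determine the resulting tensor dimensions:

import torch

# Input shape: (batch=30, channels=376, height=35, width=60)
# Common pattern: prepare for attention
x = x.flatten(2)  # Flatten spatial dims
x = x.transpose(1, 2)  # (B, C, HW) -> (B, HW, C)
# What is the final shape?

Input shape: (30, 376, 35, 60)
  -> after flatten(2): (30, 376, 2100)
Output shape: (30, 2100, 376)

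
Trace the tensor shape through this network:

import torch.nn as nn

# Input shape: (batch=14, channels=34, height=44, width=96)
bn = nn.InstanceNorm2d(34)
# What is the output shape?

Input shape: (14, 34, 44, 96)
Output shape: (14, 34, 44, 96)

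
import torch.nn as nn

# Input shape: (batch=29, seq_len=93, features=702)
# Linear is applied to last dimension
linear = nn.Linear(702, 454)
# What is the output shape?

Input shape: (29, 93, 702)
Output shape: (29, 93, 454)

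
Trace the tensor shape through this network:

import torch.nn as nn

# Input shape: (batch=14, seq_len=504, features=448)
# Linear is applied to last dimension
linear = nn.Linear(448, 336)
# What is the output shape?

Input shape: (14, 504, 448)
Output shape: (14, 504, 336)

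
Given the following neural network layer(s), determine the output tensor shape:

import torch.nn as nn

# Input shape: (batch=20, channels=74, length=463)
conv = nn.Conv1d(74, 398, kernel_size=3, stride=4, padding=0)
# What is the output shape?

Input shape: (20, 74, 463)
Output shape: (20, 398, 116)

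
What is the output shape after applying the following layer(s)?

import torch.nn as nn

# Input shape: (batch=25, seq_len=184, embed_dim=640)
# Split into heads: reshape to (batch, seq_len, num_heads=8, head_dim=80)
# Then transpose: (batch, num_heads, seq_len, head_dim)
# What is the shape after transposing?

Input shape: (25, 184, 640)
  -> after reshape: (25, 184, 8, 80)
Output shape: (25, 8, 184, 80)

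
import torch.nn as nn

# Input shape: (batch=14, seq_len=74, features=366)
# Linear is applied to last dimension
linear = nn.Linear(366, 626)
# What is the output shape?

Input shape: (14, 74, 366)
Output shape: (14, 74, 626)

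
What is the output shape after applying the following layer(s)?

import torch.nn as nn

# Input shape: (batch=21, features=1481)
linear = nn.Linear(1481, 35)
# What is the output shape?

Input shape: (21, 1481)
Output shape: (21, 35)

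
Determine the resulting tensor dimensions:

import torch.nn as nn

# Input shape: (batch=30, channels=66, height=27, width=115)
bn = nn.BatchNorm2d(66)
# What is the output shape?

Input shape: (30, 66, 27, 115)
Output shape: (30, 66, 27, 115)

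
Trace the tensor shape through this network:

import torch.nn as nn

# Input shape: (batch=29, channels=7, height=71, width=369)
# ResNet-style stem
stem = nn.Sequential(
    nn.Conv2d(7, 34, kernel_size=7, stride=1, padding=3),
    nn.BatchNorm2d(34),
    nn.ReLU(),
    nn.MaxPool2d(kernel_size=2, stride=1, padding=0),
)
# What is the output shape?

Input shape: (29, 7, 71, 369)
  -> after Conv2d 7x7 stride=1: (29, 34, 71, 369)
Output shape: (29, 34, 70, 368)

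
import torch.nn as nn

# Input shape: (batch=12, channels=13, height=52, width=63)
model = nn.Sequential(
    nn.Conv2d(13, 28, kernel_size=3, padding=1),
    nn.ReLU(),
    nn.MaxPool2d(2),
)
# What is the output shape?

Input shape: (12, 13, 52, 63)
  -> after Conv2d: (12, 28, 52, 63)
  -> after ReLU: (12, 28, 52, 63)
Output shape: (12, 28, 26, 31)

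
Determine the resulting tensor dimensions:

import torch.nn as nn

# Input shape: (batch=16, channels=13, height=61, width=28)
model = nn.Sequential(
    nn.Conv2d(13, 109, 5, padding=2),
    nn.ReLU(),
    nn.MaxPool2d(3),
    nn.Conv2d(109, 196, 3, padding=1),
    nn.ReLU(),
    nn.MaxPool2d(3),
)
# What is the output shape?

Input shape: (16, 13, 61, 28)
  -> after first Conv2d: (16, 109, 61, 28)
  -> after first MaxPool2d: (16, 109, 20, 9)
  -> after second Conv2d: (16, 196, 20, 9)
Output shape: (16, 196, 6, 3)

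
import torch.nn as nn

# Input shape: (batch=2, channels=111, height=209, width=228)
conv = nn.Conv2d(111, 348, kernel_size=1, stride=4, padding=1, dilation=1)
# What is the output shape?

Input shape: (2, 111, 209, 228)
Output shape: (2, 348, 53, 58)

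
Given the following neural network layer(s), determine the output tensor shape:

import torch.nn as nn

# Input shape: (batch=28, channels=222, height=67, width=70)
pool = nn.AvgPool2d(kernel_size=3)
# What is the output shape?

Input shape: (28, 222, 67, 70)
Output shape: (28, 222, 22, 23)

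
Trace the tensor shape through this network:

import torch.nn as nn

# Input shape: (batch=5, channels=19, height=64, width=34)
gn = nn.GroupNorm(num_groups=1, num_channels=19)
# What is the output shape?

Input shape: (5, 19, 64, 34)
Output shape: (5, 19, 64, 34)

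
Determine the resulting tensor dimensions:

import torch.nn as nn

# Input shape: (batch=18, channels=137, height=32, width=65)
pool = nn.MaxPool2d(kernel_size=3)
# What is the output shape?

Input shape: (18, 137, 32, 65)
Output shape: (18, 137, 10, 21)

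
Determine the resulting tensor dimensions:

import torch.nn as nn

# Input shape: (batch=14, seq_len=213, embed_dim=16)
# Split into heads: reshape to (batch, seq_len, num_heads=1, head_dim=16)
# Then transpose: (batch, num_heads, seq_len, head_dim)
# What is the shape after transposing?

Input shape: (14, 213, 16)
  -> after reshape: (14, 213, 1, 16)
Output shape: (14, 1, 213, 16)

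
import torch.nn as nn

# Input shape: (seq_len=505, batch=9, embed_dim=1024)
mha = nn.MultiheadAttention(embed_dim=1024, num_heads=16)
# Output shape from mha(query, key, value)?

Input shape: (505, 9, 1024)
Output shape: (505, 9, 1024)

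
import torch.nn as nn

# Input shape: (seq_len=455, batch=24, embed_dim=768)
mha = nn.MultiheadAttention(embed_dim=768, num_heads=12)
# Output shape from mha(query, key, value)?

Input shape: (455, 24, 768)
Output shape: (455, 24, 768)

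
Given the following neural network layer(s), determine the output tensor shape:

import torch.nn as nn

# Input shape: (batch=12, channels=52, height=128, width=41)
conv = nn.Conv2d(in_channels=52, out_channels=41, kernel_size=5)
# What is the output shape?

Input shape: (12, 52, 128, 41)
Output shape: (12, 41, 124, 37)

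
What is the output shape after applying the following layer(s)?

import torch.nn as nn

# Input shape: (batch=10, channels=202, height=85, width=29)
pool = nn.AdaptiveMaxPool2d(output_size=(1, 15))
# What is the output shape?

Input shape: (10, 202, 85, 29)
Output shape: (10, 202, 1, 15)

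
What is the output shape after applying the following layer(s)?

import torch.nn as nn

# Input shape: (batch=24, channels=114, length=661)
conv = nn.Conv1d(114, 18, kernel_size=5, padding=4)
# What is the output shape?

Input shape: (24, 114, 661)
Output shape: (24, 18, 665)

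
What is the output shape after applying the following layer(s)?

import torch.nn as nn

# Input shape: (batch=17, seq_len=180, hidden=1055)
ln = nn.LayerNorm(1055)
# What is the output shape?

Input shape: (17, 180, 1055)
Output shape: (17, 180, 1055)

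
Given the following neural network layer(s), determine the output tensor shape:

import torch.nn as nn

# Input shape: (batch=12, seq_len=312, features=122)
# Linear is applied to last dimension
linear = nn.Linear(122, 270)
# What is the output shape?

Input shape: (12, 312, 122)
Output shape: (12, 312, 270)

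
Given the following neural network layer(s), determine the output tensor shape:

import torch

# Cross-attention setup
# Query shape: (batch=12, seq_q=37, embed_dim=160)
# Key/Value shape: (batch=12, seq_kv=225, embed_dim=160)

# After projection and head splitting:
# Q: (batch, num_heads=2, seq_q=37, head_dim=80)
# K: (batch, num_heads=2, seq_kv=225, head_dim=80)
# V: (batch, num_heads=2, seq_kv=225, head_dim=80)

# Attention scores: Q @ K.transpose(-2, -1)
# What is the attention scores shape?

Input shape: (12, 37, 160)
Output shape: (12, 2, 37, 225)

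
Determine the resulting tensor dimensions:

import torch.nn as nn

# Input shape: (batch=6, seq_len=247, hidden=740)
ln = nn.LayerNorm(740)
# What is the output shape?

Input shape: (6, 247, 740)
Output shape: (6, 247, 740)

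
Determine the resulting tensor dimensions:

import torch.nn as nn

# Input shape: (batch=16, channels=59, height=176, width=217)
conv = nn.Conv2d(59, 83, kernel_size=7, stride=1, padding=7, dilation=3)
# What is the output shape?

Input shape: (16, 59, 176, 217)
Output shape: (16, 83, 172, 213)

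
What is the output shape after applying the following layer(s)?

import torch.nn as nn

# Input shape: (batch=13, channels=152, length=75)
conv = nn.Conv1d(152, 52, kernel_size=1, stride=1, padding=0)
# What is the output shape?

Input shape: (13, 152, 75)
Output shape: (13, 52, 75)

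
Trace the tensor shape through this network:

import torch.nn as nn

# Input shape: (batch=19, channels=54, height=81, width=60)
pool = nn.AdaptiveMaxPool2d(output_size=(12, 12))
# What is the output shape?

Input shape: (19, 54, 81, 60)
Output shape: (19, 54, 12, 12)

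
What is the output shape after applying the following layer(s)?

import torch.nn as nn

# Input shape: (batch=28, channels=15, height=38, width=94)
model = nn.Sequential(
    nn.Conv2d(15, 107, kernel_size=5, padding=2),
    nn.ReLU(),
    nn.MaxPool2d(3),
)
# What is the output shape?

Input shape: (28, 15, 38, 94)
  -> after Conv2d: (28, 107, 38, 94)
  -> after ReLU: (28, 107, 38, 94)
Output shape: (28, 107, 12, 31)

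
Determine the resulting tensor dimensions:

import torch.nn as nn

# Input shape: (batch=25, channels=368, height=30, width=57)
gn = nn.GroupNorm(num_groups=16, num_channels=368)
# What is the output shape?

Input shape: (25, 368, 30, 57)
Output shape: (25, 368, 30, 57)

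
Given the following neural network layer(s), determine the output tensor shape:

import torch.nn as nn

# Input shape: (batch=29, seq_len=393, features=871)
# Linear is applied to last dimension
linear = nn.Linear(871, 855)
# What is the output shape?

Input shape: (29, 393, 871)
Output shape: (29, 393, 855)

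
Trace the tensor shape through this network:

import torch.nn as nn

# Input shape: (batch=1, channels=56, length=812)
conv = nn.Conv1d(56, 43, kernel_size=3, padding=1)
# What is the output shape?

Input shape: (1, 56, 812)
Output shape: (1, 43, 812)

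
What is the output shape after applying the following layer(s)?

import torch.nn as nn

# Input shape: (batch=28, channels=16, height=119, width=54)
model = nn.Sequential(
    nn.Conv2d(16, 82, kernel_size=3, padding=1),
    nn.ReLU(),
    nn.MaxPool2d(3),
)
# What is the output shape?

Input shape: (28, 16, 119, 54)
  -> after Conv2d: (28, 82, 119, 54)
  -> after ReLU: (28, 82, 119, 54)
Output shape: (28, 82, 39, 18)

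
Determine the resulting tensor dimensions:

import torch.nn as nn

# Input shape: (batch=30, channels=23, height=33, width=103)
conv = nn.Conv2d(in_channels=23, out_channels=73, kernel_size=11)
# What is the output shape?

Input shape: (30, 23, 33, 103)
Output shape: (30, 73, 23, 93)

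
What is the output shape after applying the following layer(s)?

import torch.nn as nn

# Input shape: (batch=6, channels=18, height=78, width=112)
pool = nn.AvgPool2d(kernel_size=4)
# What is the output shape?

Input shape: (6, 18, 78, 112)
Output shape: (6, 18, 19, 28)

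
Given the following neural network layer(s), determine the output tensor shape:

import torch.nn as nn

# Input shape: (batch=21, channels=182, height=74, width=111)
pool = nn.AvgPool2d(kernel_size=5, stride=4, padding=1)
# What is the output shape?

Input shape: (21, 182, 74, 111)
Output shape: (21, 182, 18, 28)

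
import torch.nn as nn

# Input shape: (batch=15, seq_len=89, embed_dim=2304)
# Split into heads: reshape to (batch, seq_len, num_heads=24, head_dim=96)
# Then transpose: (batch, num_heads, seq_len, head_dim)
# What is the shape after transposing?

Input shape: (15, 89, 2304)
  -> after reshape: (15, 89, 24, 96)
Output shape: (15, 24, 89, 96)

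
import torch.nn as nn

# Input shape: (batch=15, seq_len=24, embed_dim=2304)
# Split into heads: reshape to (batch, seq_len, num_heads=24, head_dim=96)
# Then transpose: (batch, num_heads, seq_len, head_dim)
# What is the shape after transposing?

Input shape: (15, 24, 2304)
  -> after reshape: (15, 24, 24, 96)
Output shape: (15, 24, 24, 96)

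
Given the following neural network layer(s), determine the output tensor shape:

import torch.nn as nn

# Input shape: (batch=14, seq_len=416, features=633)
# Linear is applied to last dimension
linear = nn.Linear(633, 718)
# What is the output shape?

Input shape: (14, 416, 633)
Output shape: (14, 416, 718)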